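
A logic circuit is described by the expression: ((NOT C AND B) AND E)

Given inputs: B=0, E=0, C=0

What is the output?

Substituting: ((NOT 0 AND 0) AND 0)
= 0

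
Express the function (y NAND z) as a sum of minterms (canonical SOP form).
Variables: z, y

Σm(0, 1, 2) = (NOT z AND NOT y) OR (NOT z AND y) OR (z AND NOT y)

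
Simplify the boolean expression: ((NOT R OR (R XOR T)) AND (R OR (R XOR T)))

By distribution ((E OR v) AND (E OR NOT v) = E):
= (R XOR T)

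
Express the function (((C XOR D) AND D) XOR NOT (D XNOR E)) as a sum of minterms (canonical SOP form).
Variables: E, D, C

Σm(3, 4, 5, 6) = (NOT E AND D AND C) OR (E AND NOT D AND NOT C) OR (E AND NOT D AND C) OR (E AND D AND NOT C)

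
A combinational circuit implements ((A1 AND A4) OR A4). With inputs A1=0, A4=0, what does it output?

Substituting: ((0 AND 0) OR 0)
= 0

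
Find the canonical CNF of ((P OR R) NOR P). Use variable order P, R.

(P OR NOT R) AND (NOT P OR R) AND (NOT P OR NOT R)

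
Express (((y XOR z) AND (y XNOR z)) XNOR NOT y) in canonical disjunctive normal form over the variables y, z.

(y AND NOT z) OR (y AND z)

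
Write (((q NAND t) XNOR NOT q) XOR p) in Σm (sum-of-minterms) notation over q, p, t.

Σm(0, 1, 5, 6) = (NOT q AND NOT p AND NOT t) OR (NOT q AND NOT p AND t) OR (q AND NOT p AND t) OR (q AND p AND NOT t)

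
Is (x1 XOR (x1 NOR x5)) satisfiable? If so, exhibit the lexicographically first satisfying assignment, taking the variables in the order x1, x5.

x1=0, x5=0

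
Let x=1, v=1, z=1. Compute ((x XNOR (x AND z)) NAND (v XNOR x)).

Substituting: ((1 XNOR (1 AND 1)) NAND (1 XNOR 1))
= 0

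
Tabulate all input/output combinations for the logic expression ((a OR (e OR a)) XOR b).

a | b | e | Output
------------------
0 | 0 | 0 | 0
0 | 0 | 1 | 1
0 | 1 | 0 | 1
0 | 1 | 1 | 0
1 | 0 | 0 | 1
1 | 0 | 1 | 1
1 | 1 | 0 | 0
1 | 1 | 1 | 0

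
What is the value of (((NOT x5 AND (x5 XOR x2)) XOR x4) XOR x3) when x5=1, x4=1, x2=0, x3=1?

Substituting: (((NOT 1 AND (1 XOR 0)) XOR 1) XOR 1)
= 0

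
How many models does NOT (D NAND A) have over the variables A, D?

Satisfying assignments: (1,1)
Count: 1 out of 4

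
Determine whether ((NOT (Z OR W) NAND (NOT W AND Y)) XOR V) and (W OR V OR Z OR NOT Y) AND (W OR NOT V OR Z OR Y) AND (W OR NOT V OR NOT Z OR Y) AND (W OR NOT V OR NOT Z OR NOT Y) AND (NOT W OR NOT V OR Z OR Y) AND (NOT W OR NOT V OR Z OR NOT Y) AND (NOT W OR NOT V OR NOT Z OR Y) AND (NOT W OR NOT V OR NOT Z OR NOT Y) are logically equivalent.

Yes, they are equivalent — the two output columns agree on all 16 assignments:
W | V | Z | Y | Expression 1 | Expression 2
-------------------------------------------
0 | 0 | 0 | 0 | 1 | 1
0 | 0 | 0 | 1 | 0 | 0
0 | 0 | 1 | 0 | 1 | 1
0 | 0 | 1 | 1 | 1 | 1
0 | 1 | 0 | 0 | 0 | 0
0 | 1 | 0 | 1 | 1 | 1
0 | 1 | 1 | 0 | 0 | 0
0 | 1 | 1 | 1 | 0 | 0
1 | 0 | 0 | 0 | 1 | 1
1 | 0 | 0 | 1 | 1 | 1
1 | 0 | 1 | 0 | 1 | 1
1 | 0 | 1 | 1 | 1 | 1
1 | 1 | 0 | 0 | 0 | 0
1 | 1 | 0 | 1 | 0 | 0
1 | 1 | 1 | 0 | 0 | 0
1 | 1 | 1 | 1 | 0 | 0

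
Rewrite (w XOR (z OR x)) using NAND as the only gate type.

((w NAND (w NAND ((z NAND z) NAND (x NAND x)))) NAND (((z NAND z) NAND (x NAND x)) NAND (w NAND ((z NAND z) NAND (x NAND x)))))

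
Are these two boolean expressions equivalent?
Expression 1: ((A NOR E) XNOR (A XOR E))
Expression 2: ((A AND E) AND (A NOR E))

No. Counterexample: with A=1, E=1, Expression 1 = 1 but Expression 2 = 0.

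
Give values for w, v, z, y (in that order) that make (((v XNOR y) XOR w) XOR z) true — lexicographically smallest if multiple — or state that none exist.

w=0, v=0, z=0, y=0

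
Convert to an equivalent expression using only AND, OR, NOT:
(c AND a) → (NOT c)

NOT (c AND a) OR (NOT c)
(Implication elimination: A → B = NOT A OR B)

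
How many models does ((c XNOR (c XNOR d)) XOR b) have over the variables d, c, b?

Satisfying assignments: (0,0,1), (0,1,1), (1,0,0), (1,1,0)
Count: 4 out of 8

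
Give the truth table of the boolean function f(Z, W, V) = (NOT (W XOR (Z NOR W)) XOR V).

Z | W | V | Output
------------------
0 | 0 | 0 | 0
0 | 0 | 1 | 1
0 | 1 | 0 | 0
0 | 1 | 1 | 1
1 | 0 | 0 | 1
1 | 0 | 1 | 0
1 | 1 | 0 | 0
1 | 1 | 1 | 1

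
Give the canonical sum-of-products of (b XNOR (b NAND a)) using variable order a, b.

Σm(1) = (NOT a AND b)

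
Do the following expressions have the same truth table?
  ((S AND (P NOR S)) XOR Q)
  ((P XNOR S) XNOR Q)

No. Counterexample: with Q=0, S=0, P=1, Expression 1 = 0 but Expression 2 = 1.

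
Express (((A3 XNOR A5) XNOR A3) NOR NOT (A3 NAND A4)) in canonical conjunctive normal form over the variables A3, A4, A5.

(A3 OR A4 OR NOT A5) AND (A3 OR NOT A4 OR NOT A5) AND (NOT A3 OR A4 OR NOT A5) AND (NOT A3 OR NOT A4 OR A5) AND (NOT A3 OR NOT A4 OR NOT A5)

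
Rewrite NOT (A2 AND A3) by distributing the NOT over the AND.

NOT A2 OR NOT A3
De Morgan's: NOT(AND of terms) = OR of negations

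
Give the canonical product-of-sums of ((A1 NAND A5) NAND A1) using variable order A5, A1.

ΠM(1) = (A5 OR NOT A1)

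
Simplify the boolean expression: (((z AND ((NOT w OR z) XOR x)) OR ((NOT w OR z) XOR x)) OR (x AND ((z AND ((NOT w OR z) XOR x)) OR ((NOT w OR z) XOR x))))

By absorption (E OR (E AND v) = E) then absorption (E OR (E AND v) = E):
= ((NOT w OR z) XOR x)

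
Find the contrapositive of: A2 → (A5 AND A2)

Contrapositive: NOT (A5 AND A2) → NOT A2
Note: A statement and its contrapositive are logically equivalent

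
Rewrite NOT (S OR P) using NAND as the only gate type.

(((S NAND S) NAND (P NAND P)) NAND ((S NAND S) NAND (P NAND P)))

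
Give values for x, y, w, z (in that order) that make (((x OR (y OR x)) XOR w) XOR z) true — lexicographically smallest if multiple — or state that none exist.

x=0, y=0, w=0, z=1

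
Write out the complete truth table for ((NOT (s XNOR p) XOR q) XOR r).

q | p | r | s | Output
----------------------
0 | 0 | 0 | 0 | 0
0 | 0 | 0 | 1 | 1
0 | 0 | 1 | 0 | 1
0 | 0 | 1 | 1 | 0
0 | 1 | 0 | 0 | 1
0 | 1 | 0 | 1 | 0
0 | 1 | 1 | 0 | 0
0 | 1 | 1 | 1 | 1
1 | 0 | 0 | 0 | 1
1 | 0 | 0 | 1 | 0
1 | 0 | 1 | 0 | 0
1 | 0 | 1 | 1 | 1
1 | 1 | 0 | 0 | 0
1 | 1 | 0 | 1 | 1
1 | 1 | 1 | 0 | 1
1 | 1 | 1 | 1 | 0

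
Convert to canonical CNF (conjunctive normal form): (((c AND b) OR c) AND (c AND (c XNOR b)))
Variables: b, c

(b OR c) AND (b OR NOT c) AND (NOT b OR c)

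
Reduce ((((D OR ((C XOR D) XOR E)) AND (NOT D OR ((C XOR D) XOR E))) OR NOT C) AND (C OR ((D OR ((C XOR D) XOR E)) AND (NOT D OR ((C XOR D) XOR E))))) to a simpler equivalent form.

By distribution ((E OR v) AND (E OR NOT v) = E) then distribution ((E OR v) AND (E OR NOT v) = E):
= ((C XOR D) XOR E)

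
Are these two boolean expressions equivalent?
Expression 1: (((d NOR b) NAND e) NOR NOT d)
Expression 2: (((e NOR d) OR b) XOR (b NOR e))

No. Counterexample: with e=0, b=0, d=1, Expression 1 = 0 but Expression 2 = 1.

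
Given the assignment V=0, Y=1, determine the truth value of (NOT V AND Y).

Substituting: (NOT 0 AND 1)
= 1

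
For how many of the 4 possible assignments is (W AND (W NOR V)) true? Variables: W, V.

No assignment satisfies the expression.
Count: 0 out of 4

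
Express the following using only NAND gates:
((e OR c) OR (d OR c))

((((e NAND e) NAND (c NAND c)) NAND ((e NAND e) NAND (c NAND c))) NAND (((d NAND d) NAND (c NAND c)) NAND ((d NAND d) NAND (c NAND c))))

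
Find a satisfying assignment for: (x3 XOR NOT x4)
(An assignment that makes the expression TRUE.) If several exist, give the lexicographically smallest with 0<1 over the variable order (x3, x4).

x3=0, x4=0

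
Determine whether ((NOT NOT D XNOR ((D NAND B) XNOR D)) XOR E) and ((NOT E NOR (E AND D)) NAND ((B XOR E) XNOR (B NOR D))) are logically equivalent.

No. Counterexample: with E=0, D=1, B=1, Expression 1 = 0 but Expression 2 = 1.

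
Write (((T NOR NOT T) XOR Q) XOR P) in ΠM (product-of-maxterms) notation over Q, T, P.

ΠM(0, 2, 5, 7) = (Q OR T OR P) AND (Q OR NOT T OR P) AND (NOT Q OR T OR NOT P) AND (NOT Q OR NOT T OR NOT P)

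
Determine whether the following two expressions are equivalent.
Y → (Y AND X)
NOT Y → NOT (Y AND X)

No, Inverse is not equivalent to original (counterexample: X=0, Y=1)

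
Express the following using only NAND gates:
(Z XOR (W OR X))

((Z NAND (Z NAND ((W NAND W) NAND (X NAND X)))) NAND (((W NAND W) NAND (X NAND X)) NAND (Z NAND ((W NAND W) NAND (X NAND X)))))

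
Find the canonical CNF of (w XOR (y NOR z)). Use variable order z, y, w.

(z OR y OR NOT w) AND (z OR NOT y OR w) AND (NOT z OR y OR w) AND (NOT z OR NOT y OR w)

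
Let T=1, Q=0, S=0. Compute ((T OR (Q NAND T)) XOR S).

Substituting: ((1 OR (0 NAND 1)) XOR 0)
= 1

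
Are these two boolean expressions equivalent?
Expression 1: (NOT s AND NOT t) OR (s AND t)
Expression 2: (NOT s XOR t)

Yes, they are equivalent — the two output columns agree on all 4 assignments:
s | t | Expression 1 | Expression 2
-----------------------------------
0 | 0 | 1 | 1
0 | 1 | 0 | 0
1 | 0 | 0 | 0
1 | 1 | 1 | 1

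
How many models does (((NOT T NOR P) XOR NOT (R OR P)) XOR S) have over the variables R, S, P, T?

Satisfying assignments: (0,0,0,0), (0,1,0,1), (0,1,1,0), (0,1,1,1), (1,0,0,1), (1,1,0,0), (1,1,1,0), (1,1,1,1)
Count: 8 out of 16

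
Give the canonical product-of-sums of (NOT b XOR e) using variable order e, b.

ΠM(1, 2) = (e OR NOT b) AND (NOT e OR b)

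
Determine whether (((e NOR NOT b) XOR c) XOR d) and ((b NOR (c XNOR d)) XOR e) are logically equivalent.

No. Counterexample: with b=0, c=0, d=0, e=1, Expression 1 = 0 but Expression 2 = 1.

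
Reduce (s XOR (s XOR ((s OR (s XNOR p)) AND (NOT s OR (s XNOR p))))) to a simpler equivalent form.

By XOR self-cancellation ((E XOR v) XOR v = E) then distribution ((E OR v) AND (E OR NOT v) = E):
= (s XNOR p)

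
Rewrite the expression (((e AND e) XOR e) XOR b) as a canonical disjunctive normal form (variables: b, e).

(b AND NOT e) OR (b AND e)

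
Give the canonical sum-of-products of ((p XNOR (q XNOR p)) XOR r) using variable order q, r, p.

Σm(2, 3, 4, 5) = (NOT q AND r AND NOT p) OR (NOT q AND r AND p) OR (q AND NOT r AND NOT p) OR (q AND NOT r AND p)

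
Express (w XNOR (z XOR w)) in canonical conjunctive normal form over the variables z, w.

(NOT z OR w) AND (NOT z OR NOT w)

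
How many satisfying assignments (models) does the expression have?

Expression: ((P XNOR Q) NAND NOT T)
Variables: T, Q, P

Satisfying assignments: (0,0,1), (0,1,0), (1,0,0), (1,0,1), (1,1,0), (1,1,1)
Count: 6 out of 8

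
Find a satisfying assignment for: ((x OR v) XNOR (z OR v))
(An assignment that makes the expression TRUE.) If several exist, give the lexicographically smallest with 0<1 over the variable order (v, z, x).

v=0, z=0, x=0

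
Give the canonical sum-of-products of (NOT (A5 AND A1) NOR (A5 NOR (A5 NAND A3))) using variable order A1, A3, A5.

Σm(5, 7) = (A1 AND NOT A3 AND A5) OR (A1 AND A3 AND A5)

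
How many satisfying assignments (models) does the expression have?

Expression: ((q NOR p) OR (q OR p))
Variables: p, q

Satisfying assignments: (0,0), (0,1), (1,0), (1,1)
Count: 4 out of 4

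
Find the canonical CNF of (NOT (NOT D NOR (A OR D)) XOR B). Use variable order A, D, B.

(A OR D OR NOT B) AND (A OR NOT D OR NOT B) AND (NOT A OR D OR NOT B) AND (NOT A OR NOT D OR NOT B)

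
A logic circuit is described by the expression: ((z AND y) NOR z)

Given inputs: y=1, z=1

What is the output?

Substituting: ((1 AND 1) NOR 1)
= 0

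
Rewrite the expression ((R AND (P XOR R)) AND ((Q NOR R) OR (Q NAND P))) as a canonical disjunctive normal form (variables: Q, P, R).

(NOT Q AND NOT P AND R) OR (Q AND NOT P AND R)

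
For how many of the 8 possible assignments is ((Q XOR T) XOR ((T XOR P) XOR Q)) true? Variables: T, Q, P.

Satisfying assignments: (0,0,1), (0,1,1), (1,0,1), (1,1,1)
Count: 4 out of 8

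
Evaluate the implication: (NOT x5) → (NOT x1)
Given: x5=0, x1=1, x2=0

Antecedent (NOT x5) = 1; consequent (NOT x1) = 0.
1 → 0 = 0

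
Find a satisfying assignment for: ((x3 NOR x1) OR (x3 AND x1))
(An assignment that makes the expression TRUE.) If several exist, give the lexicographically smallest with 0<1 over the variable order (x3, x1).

x3=0, x1=0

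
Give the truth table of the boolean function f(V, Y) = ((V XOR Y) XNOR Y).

V | Y | Output
--------------
0 | 0 | 1
0 | 1 | 1
1 | 0 | 0
1 | 1 | 0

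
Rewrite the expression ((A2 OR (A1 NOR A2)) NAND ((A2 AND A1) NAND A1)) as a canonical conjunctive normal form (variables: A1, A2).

(A1 OR A2) AND (A1 OR NOT A2)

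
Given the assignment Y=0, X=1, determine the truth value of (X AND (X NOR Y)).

Substituting: (1 AND (1 NOR 0))
= 0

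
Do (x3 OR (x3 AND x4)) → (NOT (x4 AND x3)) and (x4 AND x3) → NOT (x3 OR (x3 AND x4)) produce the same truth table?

Yes, Contrapositive is always equivalent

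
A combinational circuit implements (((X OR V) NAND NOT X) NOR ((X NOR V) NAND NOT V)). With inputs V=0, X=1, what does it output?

Substituting: (((1 OR 0) NAND NOT 1) NOR ((1 NOR 0) NAND NOT 0))
= 0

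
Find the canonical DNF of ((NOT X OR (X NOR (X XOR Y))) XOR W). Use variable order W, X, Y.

(NOT W AND NOT X AND NOT Y) OR (NOT W AND NOT X AND Y) OR (W AND X AND NOT Y) OR (W AND X AND Y)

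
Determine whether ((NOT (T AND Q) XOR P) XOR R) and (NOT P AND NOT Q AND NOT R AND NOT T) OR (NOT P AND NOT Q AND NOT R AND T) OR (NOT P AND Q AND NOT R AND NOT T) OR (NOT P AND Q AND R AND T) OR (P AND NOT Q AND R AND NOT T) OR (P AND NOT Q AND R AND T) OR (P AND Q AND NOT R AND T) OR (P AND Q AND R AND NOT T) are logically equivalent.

Yes, they are equivalent — the two output columns agree on all 16 assignments:
P | Q | R | T | Expression 1 | Expression 2
-------------------------------------------
0 | 0 | 0 | 0 | 1 | 1
0 | 0 | 0 | 1 | 1 | 1
0 | 0 | 1 | 0 | 0 | 0
0 | 0 | 1 | 1 | 0 | 0
0 | 1 | 0 | 0 | 1 | 1
0 | 1 | 0 | 1 | 0 | 0
0 | 1 | 1 | 0 | 0 | 0
0 | 1 | 1 | 1 | 1 | 1
1 | 0 | 0 | 0 | 0 | 0
1 | 0 | 0 | 1 | 0 | 0
1 | 0 | 1 | 0 | 1 | 1
1 | 0 | 1 | 1 | 1 | 1
1 | 1 | 0 | 0 | 0 | 0
1 | 1 | 0 | 1 | 1 | 1
1 | 1 | 1 | 0 | 1 | 1
1 | 1 | 1 | 1 | 0 | 0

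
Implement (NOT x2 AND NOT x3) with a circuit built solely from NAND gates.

(((x2 NAND x2) NAND (x3 NAND x3)) NAND ((x2 NAND x2) NAND (x3 NAND x3)))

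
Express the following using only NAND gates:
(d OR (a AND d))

((d NAND d) NAND (((a NAND d) NAND (a NAND d)) NAND ((a NAND d) NAND (a NAND d))))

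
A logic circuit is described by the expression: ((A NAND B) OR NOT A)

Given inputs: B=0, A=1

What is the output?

Substituting: ((1 NAND 0) OR NOT 1)
= 1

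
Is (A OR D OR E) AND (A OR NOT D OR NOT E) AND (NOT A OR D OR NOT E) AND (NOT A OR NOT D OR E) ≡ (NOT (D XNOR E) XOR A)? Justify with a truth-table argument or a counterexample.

Yes, they are equivalent — the two output columns agree on all 8 assignments:
A | D | E | Expression 1 | Expression 2
---------------------------------------
0 | 0 | 0 | 0 | 0
0 | 0 | 1 | 1 | 1
0 | 1 | 0 | 1 | 1
0 | 1 | 1 | 0 | 0
1 | 0 | 0 | 1 | 1
1 | 0 | 1 | 0 | 0
1 | 1 | 0 | 0 | 0
1 | 1 | 1 | 1 | 1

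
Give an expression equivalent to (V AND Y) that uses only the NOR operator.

((V NOR V) NOR (Y NOR Y))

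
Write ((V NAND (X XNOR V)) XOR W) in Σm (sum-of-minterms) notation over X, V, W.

Σm(0, 2, 4, 7) = (NOT X AND NOT V AND NOT W) OR (NOT X AND V AND NOT W) OR (X AND NOT V AND NOT W) OR (X AND V AND W)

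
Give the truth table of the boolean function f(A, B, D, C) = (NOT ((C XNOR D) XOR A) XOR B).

A | B | D | C | Output
----------------------
0 | 0 | 0 | 0 | 0
0 | 0 | 0 | 1 | 1
0 | 0 | 1 | 0 | 1
0 | 0 | 1 | 1 | 0
0 | 1 | 0 | 0 | 1
0 | 1 | 0 | 1 | 0
0 | 1 | 1 | 0 | 0
0 | 1 | 1 | 1 | 1
1 | 0 | 0 | 0 | 1
1 | 0 | 0 | 1 | 0
1 | 0 | 1 | 0 | 0
1 | 0 | 1 | 1 | 1
1 | 1 | 0 | 0 | 0
1 | 1 | 0 | 1 | 1
1 | 1 | 1 | 0 | 1
1 | 1 | 1 | 1 | 0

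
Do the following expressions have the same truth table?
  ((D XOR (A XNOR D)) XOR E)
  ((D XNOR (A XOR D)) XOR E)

Yes, they are equivalent — the two output columns agree on all 8 assignments:
A | E | D | Expression 1 | Expression 2
---------------------------------------
0 | 0 | 0 | 1 | 1
0 | 0 | 1 | 1 | 1
0 | 1 | 0 | 0 | 0
0 | 1 | 1 | 0 | 0
1 | 0 | 0 | 0 | 0
1 | 0 | 1 | 0 | 0
1 | 1 | 0 | 1 | 1
1 | 1 | 1 | 1 | 1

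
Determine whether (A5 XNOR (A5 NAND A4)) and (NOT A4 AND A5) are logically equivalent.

Yes, they are equivalent — the two output columns agree on all 4 assignments:
A4 | A5 | Expression 1 | Expression 2
-------------------------------------
0 | 0 | 0 | 0
0 | 1 | 1 | 1
1 | 0 | 0 | 0
1 | 1 | 0 | 0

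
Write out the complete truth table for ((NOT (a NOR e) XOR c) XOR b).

e | c | b | a | Output
----------------------
0 | 0 | 0 | 0 | 0
0 | 0 | 0 | 1 | 1
0 | 0 | 1 | 0 | 1
0 | 0 | 1 | 1 | 0
0 | 1 | 0 | 0 | 1
0 | 1 | 0 | 1 | 0
0 | 1 | 1 | 0 | 0
0 | 1 | 1 | 1 | 1
1 | 0 | 0 | 0 | 1
1 | 0 | 0 | 1 | 1
1 | 0 | 1 | 0 | 0
1 | 0 | 1 | 1 | 0
1 | 1 | 0 | 0 | 0
1 | 1 | 0 | 1 | 0
1 | 1 | 1 | 0 | 1
1 | 1 | 1 | 1 | 1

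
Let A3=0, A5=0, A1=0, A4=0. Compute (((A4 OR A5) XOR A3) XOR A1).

Substituting: (((0 OR 0) XOR 0) XOR 0)
= 0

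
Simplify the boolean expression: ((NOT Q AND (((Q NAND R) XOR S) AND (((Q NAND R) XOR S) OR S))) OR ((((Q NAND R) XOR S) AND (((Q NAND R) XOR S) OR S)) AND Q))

By distribution ((E AND v) OR (E AND NOT v) = E) then absorption (E AND (E OR v) = E):
= ((Q NAND R) XOR S)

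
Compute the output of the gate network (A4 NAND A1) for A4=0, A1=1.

Substituting: (0 NAND 1)
= 1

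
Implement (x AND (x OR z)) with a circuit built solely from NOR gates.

((x NOR x) NOR (((x NOR z) NOR (x NOR z)) NOR ((x NOR z) NOR (x NOR z))))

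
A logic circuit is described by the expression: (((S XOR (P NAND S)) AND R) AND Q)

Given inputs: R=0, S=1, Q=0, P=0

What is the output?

Substituting: (((1 XOR (0 NAND 1)) AND 0) AND 0)
= 0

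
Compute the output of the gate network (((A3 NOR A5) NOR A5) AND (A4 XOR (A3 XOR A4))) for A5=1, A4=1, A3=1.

Substituting: (((1 NOR 1) NOR 1) AND (1 XOR (1 XOR 1)))
= 0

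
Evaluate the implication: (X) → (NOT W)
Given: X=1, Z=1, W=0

Antecedent (X) = 1; consequent (NOT W) = 1.
1 → 1 = 1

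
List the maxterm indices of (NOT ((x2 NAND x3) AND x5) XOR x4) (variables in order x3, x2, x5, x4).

ΠM(1, 2, 5, 6, 9, 10, 13, 15) = (x3 OR x2 OR x5 OR NOT x4) AND (x3 OR x2 OR NOT x5 OR x4) AND (x3 OR NOT x2 OR x5 OR NOT x4) AND (x3 OR NOT x2 OR NOT x5 OR x4) AND (NOT x3 OR x2 OR x5 OR NOT x4) AND (NOT x3 OR x2 OR NOT x5 OR x4) AND (NOT x3 OR NOT x2 OR x5 OR NOT x4) AND (NOT x3 OR NOT x2 OR NOT x5 OR NOT x4)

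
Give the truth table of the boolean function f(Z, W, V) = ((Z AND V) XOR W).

Z | W | V | Output
------------------
0 | 0 | 0 | 0
0 | 0 | 1 | 0
0 | 1 | 0 | 1
0 | 1 | 1 | 1
1 | 0 | 0 | 0
1 | 0 | 1 | 1
1 | 1 | 0 | 1
1 | 1 | 1 | 0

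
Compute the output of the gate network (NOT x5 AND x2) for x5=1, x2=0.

Substituting: (NOT 1 AND 0)
= 0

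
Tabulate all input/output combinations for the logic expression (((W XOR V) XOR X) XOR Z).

W | X | Z | V | Output
----------------------
0 | 0 | 0 | 0 | 0
0 | 0 | 0 | 1 | 1
0 | 0 | 1 | 0 | 1
0 | 0 | 1 | 1 | 0
0 | 1 | 0 | 0 | 1
0 | 1 | 0 | 1 | 0
0 | 1 | 1 | 0 | 0
0 | 1 | 1 | 1 | 1
1 | 0 | 0 | 0 | 1
1 | 0 | 0 | 1 | 0
1 | 0 | 1 | 0 | 0
1 | 0 | 1 | 1 | 1
1 | 1 | 0 | 0 | 0
1 | 1 | 0 | 1 | 1
1 | 1 | 1 | 0 | 1
1 | 1 | 1 | 1 | 0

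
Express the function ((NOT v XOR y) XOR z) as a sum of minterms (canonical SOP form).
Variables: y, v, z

Σm(0, 3, 5, 6) = (NOT y AND NOT v AND NOT z) OR (NOT y AND v AND z) OR (y AND NOT v AND z) OR (y AND v AND NOT z)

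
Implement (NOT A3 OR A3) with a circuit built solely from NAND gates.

(((A3 NAND A3) NAND (A3 NAND A3)) NAND (A3 NAND A3))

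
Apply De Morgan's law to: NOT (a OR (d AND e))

NOT a AND NOT (d AND e)
De Morgan's: NOT(OR of terms) = AND of negations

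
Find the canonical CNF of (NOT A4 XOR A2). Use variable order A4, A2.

(A4 OR NOT A2) AND (NOT A4 OR A2)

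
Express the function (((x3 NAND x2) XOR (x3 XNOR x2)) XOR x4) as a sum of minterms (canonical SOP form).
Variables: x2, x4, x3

Σm(1, 2, 4, 5) = (NOT x2 AND NOT x4 AND x3) OR (NOT x2 AND x4 AND NOT x3) OR (x2 AND NOT x4 AND NOT x3) OR (x2 AND NOT x4 AND x3)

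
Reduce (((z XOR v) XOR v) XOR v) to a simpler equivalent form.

By XOR self-cancellation ((E XOR v) XOR v = E):
= (z XOR v)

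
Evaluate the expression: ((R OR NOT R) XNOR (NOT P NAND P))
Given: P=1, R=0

Substituting: ((0 OR NOT 0) XNOR (NOT 1 NAND 1))
= 1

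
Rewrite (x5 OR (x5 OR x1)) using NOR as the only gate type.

((x5 NOR ((x5 NOR x1) NOR (x5 NOR x1))) NOR (x5 NOR ((x5 NOR x1) NOR (x5 NOR x1))))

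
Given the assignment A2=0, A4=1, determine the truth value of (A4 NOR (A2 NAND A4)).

Substituting: (1 NOR (0 NAND 1))
= 0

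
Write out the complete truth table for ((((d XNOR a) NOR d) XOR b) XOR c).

b | c | d | a | Output
----------------------
0 | 0 | 0 | 0 | 0
0 | 0 | 0 | 1 | 1
0 | 0 | 1 | 0 | 0
0 | 0 | 1 | 1 | 0
0 | 1 | 0 | 0 | 1
0 | 1 | 0 | 1 | 0
0 | 1 | 1 | 0 | 1
0 | 1 | 1 | 1 | 1
1 | 0 | 0 | 0 | 1
1 | 0 | 0 | 1 | 0
1 | 0 | 1 | 0 | 1
1 | 0 | 1 | 1 | 1
1 | 1 | 0 | 0 | 0
1 | 1 | 0 | 1 | 1
1 | 1 | 1 | 0 | 0
1 | 1 | 1 | 1 | 0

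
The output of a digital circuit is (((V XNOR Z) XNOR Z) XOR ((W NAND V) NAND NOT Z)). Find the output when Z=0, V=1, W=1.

Substituting: (((1 XNOR 0) XNOR 0) XOR ((1 NAND 1) NAND NOT 0))
= 0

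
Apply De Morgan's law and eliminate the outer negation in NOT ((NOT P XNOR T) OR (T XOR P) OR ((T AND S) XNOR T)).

NOT (NOT P XNOR T) AND NOT (T XOR P) AND NOT ((T AND S) XNOR T)
De Morgan's: NOT(OR of terms) = AND of negations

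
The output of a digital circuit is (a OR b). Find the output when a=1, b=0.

Substituting: (1 OR 0)
= 1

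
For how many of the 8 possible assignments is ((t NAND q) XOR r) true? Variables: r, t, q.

Satisfying assignments: (0,0,0), (0,0,1), (0,1,0), (1,1,1)
Count: 4 out of 8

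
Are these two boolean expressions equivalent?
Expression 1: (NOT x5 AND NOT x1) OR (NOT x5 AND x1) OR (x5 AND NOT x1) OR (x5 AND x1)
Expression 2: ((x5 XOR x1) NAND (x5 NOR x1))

Yes, they are equivalent — the two output columns agree on all 4 assignments:
x5 | x1 | Expression 1 | Expression 2
-------------------------------------
0 | 0 | 1 | 1
0 | 1 | 1 | 1
1 | 0 | 1 | 1
1 | 1 | 1 | 1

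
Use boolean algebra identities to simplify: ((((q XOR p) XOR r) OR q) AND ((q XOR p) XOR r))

By absorption (E AND (E OR v) = E):
= ((q XOR p) XOR r)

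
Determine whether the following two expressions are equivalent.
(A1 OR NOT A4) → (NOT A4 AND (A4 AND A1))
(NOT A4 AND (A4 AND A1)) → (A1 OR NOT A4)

No, Converse is not equivalent to original (counterexample: A3=0, A1=0, A4=0)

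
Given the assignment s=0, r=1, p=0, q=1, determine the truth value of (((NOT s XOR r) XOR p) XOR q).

Substituting: (((NOT 0 XOR 1) XOR 0) XOR 1)
= 1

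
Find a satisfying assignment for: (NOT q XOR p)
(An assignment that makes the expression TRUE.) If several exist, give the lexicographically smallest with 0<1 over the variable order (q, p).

q=0, p=0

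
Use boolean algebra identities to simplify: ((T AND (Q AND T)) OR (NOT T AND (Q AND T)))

By distribution ((E AND v) OR (E AND NOT v) = E):
= (Q AND T)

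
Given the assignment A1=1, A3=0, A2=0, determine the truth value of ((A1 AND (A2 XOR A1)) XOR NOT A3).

Substituting: ((1 AND (0 XOR 1)) XOR NOT 0)
= 0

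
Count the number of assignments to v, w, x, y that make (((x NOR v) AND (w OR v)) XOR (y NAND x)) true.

Satisfying assignments: (0,0,0,0), (0,0,0,1), (0,0,1,0), (0,1,1,0), (1,0,0,0), (1,0,0,1), (1,0,1,0), (1,1,0,0), (1,1,0,1), (1,1,1,0)
Count: 10 out of 16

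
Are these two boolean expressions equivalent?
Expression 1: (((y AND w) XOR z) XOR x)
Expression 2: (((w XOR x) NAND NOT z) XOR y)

No. Counterexample: with y=0, w=0, z=0, x=0, Expression 1 = 0 but Expression 2 = 1.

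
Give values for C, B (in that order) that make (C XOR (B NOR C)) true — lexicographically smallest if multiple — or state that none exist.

C=0, B=0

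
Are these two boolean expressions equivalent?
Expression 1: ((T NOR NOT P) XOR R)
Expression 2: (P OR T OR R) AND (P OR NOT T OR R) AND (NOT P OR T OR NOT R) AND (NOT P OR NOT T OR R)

Yes, they are equivalent — the two output columns agree on all 8 assignments:
P | T | R | Expression 1 | Expression 2
---------------------------------------
0 | 0 | 0 | 0 | 0
0 | 0 | 1 | 1 | 1
0 | 1 | 0 | 0 | 0
0 | 1 | 1 | 1 | 1
1 | 0 | 0 | 1 | 1
1 | 0 | 1 | 0 | 0
1 | 1 | 0 | 0 | 0
1 | 1 | 1 | 1 | 1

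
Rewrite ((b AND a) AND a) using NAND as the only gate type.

((((b NAND a) NAND (b NAND a)) NAND a) NAND (((b NAND a) NAND (b NAND a)) NAND a))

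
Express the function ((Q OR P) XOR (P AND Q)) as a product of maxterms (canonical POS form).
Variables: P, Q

ΠM(0, 3) = (P OR Q) AND (NOT P OR NOT Q)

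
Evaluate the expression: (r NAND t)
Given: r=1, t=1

Substituting: (1 NAND 1)
= 0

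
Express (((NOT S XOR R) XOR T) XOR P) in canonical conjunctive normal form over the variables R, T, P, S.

(R OR T OR P OR NOT S) AND (R OR T OR NOT P OR S) AND (R OR NOT T OR P OR S) AND (R OR NOT T OR NOT P OR NOT S) AND (NOT R OR T OR P OR S) AND (NOT R OR T OR NOT P OR NOT S) AND (NOT R OR NOT T OR P OR NOT S) AND (NOT R OR NOT T OR NOT P OR S)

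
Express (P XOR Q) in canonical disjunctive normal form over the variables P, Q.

(NOT P AND Q) OR (P AND NOT Q)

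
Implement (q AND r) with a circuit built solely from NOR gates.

((q NOR q) NOR (r NOR r))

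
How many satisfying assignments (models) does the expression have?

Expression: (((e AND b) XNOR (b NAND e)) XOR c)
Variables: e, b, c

Satisfying assignments: (0,0,1), (0,1,1), (1,0,1), (1,1,1)
Count: 4 out of 8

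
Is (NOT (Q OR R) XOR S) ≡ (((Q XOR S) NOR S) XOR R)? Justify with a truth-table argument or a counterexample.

No. Counterexample: with R=0, S=1, Q=1, Expression 1 = 1 but Expression 2 = 0.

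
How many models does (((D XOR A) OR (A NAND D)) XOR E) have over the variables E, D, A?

Satisfying assignments: (0,0,0), (0,0,1), (0,1,0), (1,1,1)
Count: 4 out of 8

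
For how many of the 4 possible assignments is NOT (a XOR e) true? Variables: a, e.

Satisfying assignments: (0,0), (1,1)
Count: 2 out of 4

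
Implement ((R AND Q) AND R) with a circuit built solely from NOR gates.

((((R NOR R) NOR (Q NOR Q)) NOR ((R NOR R) NOR (Q NOR Q))) NOR (R NOR R))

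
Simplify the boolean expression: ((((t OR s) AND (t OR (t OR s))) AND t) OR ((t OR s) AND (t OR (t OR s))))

By absorption (E OR (E AND v) = E) then absorption (E AND (E OR v) = E):
= (t OR s)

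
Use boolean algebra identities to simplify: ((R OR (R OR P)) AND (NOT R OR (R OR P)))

By distribution ((E OR v) AND (E OR NOT v) = E):
= (R OR P)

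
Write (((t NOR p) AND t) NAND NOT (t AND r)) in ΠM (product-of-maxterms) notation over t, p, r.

ΠM() = TRUE (no maxterms)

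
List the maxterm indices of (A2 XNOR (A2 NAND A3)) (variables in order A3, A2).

ΠM(0, 2, 3) = (A3 OR A2) AND (NOT A3 OR A2) AND (NOT A3 OR NOT A2)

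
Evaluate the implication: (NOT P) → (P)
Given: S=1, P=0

Antecedent (NOT P) = 1; consequent (P) = 0.
1 → 0 = 0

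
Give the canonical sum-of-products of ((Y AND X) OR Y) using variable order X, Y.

Σm(1, 3) = (NOT X AND Y) OR (X AND Y)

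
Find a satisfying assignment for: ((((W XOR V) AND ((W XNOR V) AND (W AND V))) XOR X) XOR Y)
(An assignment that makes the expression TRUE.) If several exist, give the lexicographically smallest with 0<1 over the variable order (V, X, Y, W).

V=0, X=0, Y=1, W=0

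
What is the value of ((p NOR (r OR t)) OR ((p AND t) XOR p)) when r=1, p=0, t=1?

Substituting: ((0 NOR (1 OR 1)) OR ((0 AND 1) XOR 0))
= 0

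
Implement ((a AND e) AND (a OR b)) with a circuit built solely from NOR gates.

((((a NOR a) NOR (e NOR e)) NOR ((a NOR a) NOR (e NOR e))) NOR (((a NOR b) NOR (a NOR b)) NOR ((a NOR b) NOR (a NOR b))))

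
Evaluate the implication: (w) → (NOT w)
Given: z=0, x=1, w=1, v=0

Antecedent (w) = 1; consequent (NOT w) = 0.
1 → 0 = 0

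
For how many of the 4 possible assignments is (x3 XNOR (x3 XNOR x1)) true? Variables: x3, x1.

Satisfying assignments: (0,1), (1,1)
Count: 2 out of 4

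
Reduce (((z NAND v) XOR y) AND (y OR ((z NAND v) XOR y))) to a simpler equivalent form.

By absorption (E AND (E OR v) = E):
= ((z NAND v) XOR y)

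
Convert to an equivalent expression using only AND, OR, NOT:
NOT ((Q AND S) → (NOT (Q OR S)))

(Q AND S) AND (Q OR S)
(Negated implication: NOT(A → B) = A AND NOT B)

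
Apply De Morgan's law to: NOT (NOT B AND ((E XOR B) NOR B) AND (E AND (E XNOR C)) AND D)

B OR NOT ((E XOR B) NOR B) OR NOT (E AND (E XNOR C)) OR NOT D
De Morgan's: NOT(AND of terms) = OR of negations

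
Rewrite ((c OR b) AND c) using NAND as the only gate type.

((((c NAND c) NAND (b NAND b)) NAND c) NAND (((c NAND c) NAND (b NAND b)) NAND c))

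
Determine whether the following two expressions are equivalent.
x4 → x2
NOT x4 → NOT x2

No, Inverse is not equivalent to original (counterexample: x2=0, x4=1)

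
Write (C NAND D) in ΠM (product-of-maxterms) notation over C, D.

ΠM(3) = (NOT C OR NOT D)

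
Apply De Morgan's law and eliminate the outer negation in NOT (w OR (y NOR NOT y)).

NOT w AND NOT (y NOR NOT y)
De Morgan's: NOT(OR of terms) = AND of negations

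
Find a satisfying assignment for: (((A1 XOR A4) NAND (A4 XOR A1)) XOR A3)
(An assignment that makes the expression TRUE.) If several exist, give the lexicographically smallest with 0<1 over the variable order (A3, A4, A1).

A3=0, A4=0, A1=0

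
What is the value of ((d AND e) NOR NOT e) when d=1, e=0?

Substituting: ((1 AND 0) NOR NOT 0)
= 0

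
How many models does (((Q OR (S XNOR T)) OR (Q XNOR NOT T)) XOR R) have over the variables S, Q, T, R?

Satisfying assignments: (0,0,0,0), (0,0,1,0), (0,1,0,0), (0,1,1,0), (1,0,0,1), (1,0,1,0), (1,1,0,0), (1,1,1,0)
Count: 8 out of 16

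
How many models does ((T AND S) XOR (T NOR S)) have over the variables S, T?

Satisfying assignments: (0,0), (1,1)
Count: 2 out of 4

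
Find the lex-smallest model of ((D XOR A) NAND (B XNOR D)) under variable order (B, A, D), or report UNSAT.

B=0, A=0, D=0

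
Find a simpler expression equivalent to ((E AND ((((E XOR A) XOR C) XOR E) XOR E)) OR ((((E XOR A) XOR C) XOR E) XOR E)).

By absorption (E OR (E AND v) = E) then XOR self-cancellation ((E XOR v) XOR v = E):
= ((E XOR A) XOR C)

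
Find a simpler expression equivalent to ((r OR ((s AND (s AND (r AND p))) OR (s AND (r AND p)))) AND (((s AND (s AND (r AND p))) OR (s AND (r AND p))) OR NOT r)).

By distribution ((E OR v) AND (E OR NOT v) = E) then absorption (E OR (E AND v) = E):
= (s AND (r AND p))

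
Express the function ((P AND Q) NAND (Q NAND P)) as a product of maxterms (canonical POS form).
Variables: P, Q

ΠM() = TRUE (no maxterms)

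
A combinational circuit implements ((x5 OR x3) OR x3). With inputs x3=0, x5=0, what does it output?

Substituting: ((0 OR 0) OR 0)
= 0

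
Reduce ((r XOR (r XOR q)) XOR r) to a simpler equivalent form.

By XOR self-cancellation ((E XOR v) XOR v = E):
= (r XOR q)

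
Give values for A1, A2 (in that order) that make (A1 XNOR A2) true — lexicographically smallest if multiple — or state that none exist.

A1=0, A2=0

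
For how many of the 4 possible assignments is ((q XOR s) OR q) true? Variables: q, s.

Satisfying assignments: (0,1), (1,0), (1,1)
Count: 3 out of 4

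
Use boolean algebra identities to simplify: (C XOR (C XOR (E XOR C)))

By XOR self-cancellation ((E XOR v) XOR v = E):
= (E XOR C)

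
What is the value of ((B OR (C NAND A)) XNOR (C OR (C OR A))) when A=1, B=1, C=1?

Substituting: ((1 OR (1 NAND 1)) XNOR (1 OR (1 OR 1)))
= 1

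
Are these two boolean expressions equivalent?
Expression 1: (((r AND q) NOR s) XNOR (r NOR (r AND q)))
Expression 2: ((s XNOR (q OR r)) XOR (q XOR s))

No. Counterexample: with s=1, r=0, q=0, Expression 1 = 0 but Expression 2 = 1.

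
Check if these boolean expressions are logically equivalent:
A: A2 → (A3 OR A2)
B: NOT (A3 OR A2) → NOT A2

Yes, Contrapositive is always equivalent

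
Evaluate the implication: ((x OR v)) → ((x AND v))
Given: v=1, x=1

Antecedent ((x OR v)) = 1; consequent ((x AND v)) = 1.
1 → 1 = 1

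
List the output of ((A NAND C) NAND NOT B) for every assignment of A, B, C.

A | B | C | Output
------------------
0 | 0 | 0 | 0
0 | 0 | 1 | 0
0 | 1 | 0 | 1
0 | 1 | 1 | 1
1 | 0 | 0 | 0
1 | 0 | 1 | 1
1 | 1 | 0 | 1
1 | 1 | 1 | 1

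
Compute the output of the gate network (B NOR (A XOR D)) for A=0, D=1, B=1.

Substituting: (1 NOR (0 XOR 1))
= 0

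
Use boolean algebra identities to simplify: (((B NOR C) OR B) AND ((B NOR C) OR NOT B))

By distribution ((E OR v) AND (E OR NOT v) = E):
= (B NOR C)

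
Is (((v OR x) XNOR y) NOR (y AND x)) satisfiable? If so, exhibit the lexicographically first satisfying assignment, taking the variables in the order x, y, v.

x=0, y=0, v=1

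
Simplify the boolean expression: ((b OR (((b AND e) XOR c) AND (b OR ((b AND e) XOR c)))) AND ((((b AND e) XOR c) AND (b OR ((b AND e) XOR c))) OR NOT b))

By distribution ((E OR v) AND (E OR NOT v) = E) then absorption (E AND (E OR v) = E):
= ((b AND e) XOR c)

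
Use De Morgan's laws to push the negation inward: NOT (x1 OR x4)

NOT x1 AND NOT x4
De Morgan's: NOT(OR of terms) = AND of negations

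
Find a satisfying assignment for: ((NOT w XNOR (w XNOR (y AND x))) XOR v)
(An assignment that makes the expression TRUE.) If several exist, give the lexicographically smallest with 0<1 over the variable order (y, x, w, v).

y=0, x=0, w=0, v=0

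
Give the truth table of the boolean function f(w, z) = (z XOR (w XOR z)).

w | z | Output
--------------
0 | 0 | 0
0 | 1 | 0
1 | 0 | 1
1 | 1 | 1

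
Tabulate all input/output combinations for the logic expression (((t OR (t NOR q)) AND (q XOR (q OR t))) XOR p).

p | q | t | Output
------------------
0 | 0 | 0 | 0
0 | 0 | 1 | 1
0 | 1 | 0 | 0
0 | 1 | 1 | 0
1 | 0 | 0 | 1
1 | 0 | 1 | 0
1 | 1 | 0 | 1
1 | 1 | 1 | 1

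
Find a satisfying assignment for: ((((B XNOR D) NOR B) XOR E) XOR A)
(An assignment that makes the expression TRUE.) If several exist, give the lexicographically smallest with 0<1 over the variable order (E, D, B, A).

E=0, D=0, B=0, A=1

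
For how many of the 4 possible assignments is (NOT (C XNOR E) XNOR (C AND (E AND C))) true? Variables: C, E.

Satisfying assignments: (0,0)
Count: 1 out of 4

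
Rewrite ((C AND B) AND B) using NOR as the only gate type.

((((C NOR C) NOR (B NOR B)) NOR ((C NOR C) NOR (B NOR B))) NOR (B NOR B))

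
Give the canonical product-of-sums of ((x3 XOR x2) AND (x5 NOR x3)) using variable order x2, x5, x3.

ΠM(0, 1, 2, 3, 5, 6, 7) = (x2 OR x5 OR x3) AND (x2 OR x5 OR NOT x3) AND (x2 OR NOT x5 OR x3) AND (x2 OR NOT x5 OR NOT x3) AND (NOT x2 OR x5 OR NOT x3) AND (NOT x2 OR NOT x5 OR x3) AND (NOT x2 OR NOT x5 OR NOT x3)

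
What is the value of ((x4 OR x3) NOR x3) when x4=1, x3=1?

Substituting: ((1 OR 1) NOR 1)
= 0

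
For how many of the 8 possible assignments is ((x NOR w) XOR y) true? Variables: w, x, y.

Satisfying assignments: (0,0,0), (0,1,1), (1,0,1), (1,1,1)
Count: 4 out of 8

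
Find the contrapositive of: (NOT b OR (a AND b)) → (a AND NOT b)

Contrapositive: NOT (a AND NOT b) → NOT (NOT b OR (a AND b))
Note: A statement and its contrapositive are logically equivalent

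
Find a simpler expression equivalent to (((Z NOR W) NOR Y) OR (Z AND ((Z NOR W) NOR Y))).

By absorption (E OR (E AND v) = E):
= ((Z NOR W) NOR Y)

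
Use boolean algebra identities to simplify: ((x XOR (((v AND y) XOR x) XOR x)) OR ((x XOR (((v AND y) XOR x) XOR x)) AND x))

By absorption (E OR (E AND v) = E) then XOR self-cancellation ((E XOR v) XOR v = E):
= ((v AND y) XOR x)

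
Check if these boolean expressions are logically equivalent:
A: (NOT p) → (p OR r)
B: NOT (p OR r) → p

Yes, Contrapositive is always equivalent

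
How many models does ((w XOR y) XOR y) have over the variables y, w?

Satisfying assignments: (0,1), (1,1)
Count: 2 out of 4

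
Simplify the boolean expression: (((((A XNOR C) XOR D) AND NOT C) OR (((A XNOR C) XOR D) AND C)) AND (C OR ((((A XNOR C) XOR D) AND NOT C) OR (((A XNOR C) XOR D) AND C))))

By absorption (E AND (E OR v) = E) then distribution ((E AND v) OR (E AND NOT v) = E):
= ((A XNOR C) XOR D)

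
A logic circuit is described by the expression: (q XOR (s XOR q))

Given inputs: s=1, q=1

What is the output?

Substituting: (1 XOR (1 XOR 1))
= 1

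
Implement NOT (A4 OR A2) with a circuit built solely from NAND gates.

(((A4 NAND A4) NAND (A2 NAND A2)) NAND ((A4 NAND A4) NAND (A2 NAND A2)))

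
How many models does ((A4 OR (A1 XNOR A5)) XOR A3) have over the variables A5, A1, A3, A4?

Satisfying assignments: (0,0,0,0), (0,0,0,1), (0,1,0,1), (0,1,1,0), (1,0,0,1), (1,0,1,0), (1,1,0,0), (1,1,0,1)
Count: 8 out of 16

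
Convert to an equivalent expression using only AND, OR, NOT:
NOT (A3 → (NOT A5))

A3 AND A5
(Negated implication: NOT(A → B) = A AND NOT B)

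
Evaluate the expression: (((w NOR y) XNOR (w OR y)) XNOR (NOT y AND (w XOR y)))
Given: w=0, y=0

Substituting: (((0 NOR 0) XNOR (0 OR 0)) XNOR (NOT 0 AND (0 XOR 0)))
= 1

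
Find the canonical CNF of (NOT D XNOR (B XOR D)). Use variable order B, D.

(B OR D) AND (B OR NOT D)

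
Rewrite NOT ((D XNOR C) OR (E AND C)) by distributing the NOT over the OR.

NOT (D XNOR C) AND NOT (E AND C)
De Morgan's: NOT(OR of terms) = AND of negations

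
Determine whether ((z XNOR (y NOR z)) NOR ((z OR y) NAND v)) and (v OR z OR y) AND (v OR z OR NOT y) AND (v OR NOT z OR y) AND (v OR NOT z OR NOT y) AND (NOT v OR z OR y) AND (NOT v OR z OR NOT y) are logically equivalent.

Yes, they are equivalent — the two output columns agree on all 8 assignments:
v | z | y | Expression 1 | Expression 2
---------------------------------------
0 | 0 | 0 | 0 | 0
0 | 0 | 1 | 0 | 0
0 | 1 | 0 | 0 | 0
0 | 1 | 1 | 0 | 0
1 | 0 | 0 | 0 | 0
1 | 0 | 1 | 0 | 0
1 | 1 | 0 | 1 | 1
1 | 1 | 1 | 1 | 1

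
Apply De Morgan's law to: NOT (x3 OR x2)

NOT x3 AND NOT x2
De Morgan's: NOT(OR of terms) = AND of negations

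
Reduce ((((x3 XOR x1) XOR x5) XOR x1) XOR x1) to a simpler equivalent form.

By XOR self-cancellation ((E XOR v) XOR v = E):
= ((x3 XOR x1) XOR x5)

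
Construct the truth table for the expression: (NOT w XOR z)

w | z | Output
--------------
0 | 0 | 1
0 | 1 | 0
1 | 0 | 0
1 | 1 | 1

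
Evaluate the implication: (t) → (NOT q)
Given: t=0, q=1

Antecedent (t) = 0; consequent (NOT q) = 0.
0 → 0 = 1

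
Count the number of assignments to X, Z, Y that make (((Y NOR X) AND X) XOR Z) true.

Satisfying assignments: (0,1,0), (0,1,1), (1,1,0), (1,1,1)
Count: 4 out of 8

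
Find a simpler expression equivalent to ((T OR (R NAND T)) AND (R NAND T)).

By absorption (E AND (E OR v) = E):
= (R NAND T)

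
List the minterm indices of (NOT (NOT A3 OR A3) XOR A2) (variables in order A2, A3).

Σm(2, 3) = (A2 AND NOT A3) OR (A2 AND A3)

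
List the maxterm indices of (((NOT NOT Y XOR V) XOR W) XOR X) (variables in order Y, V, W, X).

ΠM(0, 3, 5, 6, 9, 10, 12, 15) = (Y OR V OR W OR X) AND (Y OR V OR NOT W OR NOT X) AND (Y OR NOT V OR W OR NOT X) AND (Y OR NOT V OR NOT W OR X) AND (NOT Y OR V OR W OR NOT X) AND (NOT Y OR V OR NOT W OR X) AND (NOT Y OR NOT V OR W OR X) AND (NOT Y OR NOT V OR NOT W OR NOT X)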